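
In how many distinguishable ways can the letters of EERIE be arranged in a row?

Letter multiplicities in EERIE: E×3, I×1, R×1.
Dividing 5! = 120 by 3! = 6 for the repeated letters gives 20.

20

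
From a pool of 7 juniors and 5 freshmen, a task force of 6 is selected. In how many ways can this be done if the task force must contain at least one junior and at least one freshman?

Total 6-person selections from all 12: C(12,6) = 924.
Selections missing a whole group: no juniors → C(5,6) = 0; no freshmen → C(7,6) = 7.
Both groups omitted at once is impossible, so 924 − 7 = 917.

917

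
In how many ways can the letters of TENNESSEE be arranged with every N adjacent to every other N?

840

Treat the 2 copies of N as a single block. The multiset to arrange is then {NN, E, E, E, E, S, S, T}, 8 items in all.
That gives (8)!/(4!·2!) = 840 arrangements.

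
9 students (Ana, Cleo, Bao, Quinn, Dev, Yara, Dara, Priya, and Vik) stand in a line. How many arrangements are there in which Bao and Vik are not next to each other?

282240

Of the 9! = 362880 arrangements, those with Bao and Vik adjacent number 2 × 8! = 80640 (treat the pair as a block with 2 internal orders).
Complementary counting: 362880 − 80640 = 282240.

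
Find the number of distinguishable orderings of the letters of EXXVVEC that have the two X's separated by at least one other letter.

There are 7!/(2!·2!·2!) = 630 arrangements of EXXVVEC in total.
Arrangements with the X's together: treat XX as one letter, giving (6)!/(2!·2!) = 180.
Subtracting, 630 − 180 = 450 arrangements keep the X's apart.

450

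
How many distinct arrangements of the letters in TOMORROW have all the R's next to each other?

Treat the 2 copies of R as a single block. The multiset to arrange is then {RR, M, O, O, O, T, W}, 7 items in all.
That gives (7)!/(3!) = 840 arrangements.

840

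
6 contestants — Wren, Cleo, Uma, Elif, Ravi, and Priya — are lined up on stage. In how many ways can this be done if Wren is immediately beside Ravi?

Place the 4 others and the Wren-Ravi pair as 5 objects in a line; the pair has 2 internal arrangements.
So the count is 2·(5)! = 240.

240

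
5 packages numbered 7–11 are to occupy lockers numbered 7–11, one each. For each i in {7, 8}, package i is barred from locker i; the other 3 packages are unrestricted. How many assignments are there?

Let Aᵢ (for i ∈ {7, 8}) be the placements that put package i in its forbidden locker. Any j of these fix j positions, leaving (5−j)! ways to fill the rest, and there are C(2,j) ways to pick which j.
By inclusion–exclusion, the number of valid placements is Σ_{j=0}^{2} (−1)^j C(2,j)·(5−j)!.
Computing: 120 − 48 + 6 = 78.

78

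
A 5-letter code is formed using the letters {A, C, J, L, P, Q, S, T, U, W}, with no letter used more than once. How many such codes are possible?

Choose and order 5 of the 10 symbols: the first letter has 10 options, the next 9, and so on down to 6.
That product is 10 × 9 × 8 × 7 × 6 = 30240.

30240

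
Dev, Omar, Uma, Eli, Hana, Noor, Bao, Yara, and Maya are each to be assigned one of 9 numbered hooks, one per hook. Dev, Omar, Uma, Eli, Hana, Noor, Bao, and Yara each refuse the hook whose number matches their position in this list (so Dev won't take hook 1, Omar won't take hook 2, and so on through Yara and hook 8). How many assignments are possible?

Let Aᵢ (for 1 ≤ i ≤ 8) be the placements that put person i in their forbidden hook. Any j of these fix j positions, leaving (9−j)! ways to fill the rest, and there are C(8,j) ways to pick which j.
By inclusion–exclusion, the number of valid placements is Σ_{j=0}^{8} (−1)^j C(8,j)·(9−j)!.
Computing: 362880 − 322560 + 141120 − 40320 + 8400 − 1344 + 168 − 16 + 1 = 148329.

148329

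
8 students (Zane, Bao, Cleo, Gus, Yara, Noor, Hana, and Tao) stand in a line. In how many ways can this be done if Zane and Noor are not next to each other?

There are 8! = 40320 arrangements in all. If Zane and Noor are adjacent, merging them into one block gives 2·(7)! = 10080 arrangements.
So 40320 − 10080 = 30240 arrangements keep them apart.

30240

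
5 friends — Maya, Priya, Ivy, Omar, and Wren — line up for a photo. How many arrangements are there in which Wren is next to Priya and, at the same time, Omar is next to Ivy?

24

Treat {Wren,Priya} as one block (2 orders) and {Omar,Ivy} as another (2 orders).
That leaves 3 units to arrange: 2 × 2 × 3! = 4 × 6 = 24.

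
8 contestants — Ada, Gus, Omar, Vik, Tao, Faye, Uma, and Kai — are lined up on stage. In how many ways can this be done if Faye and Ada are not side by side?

30240

Of the 8! = 40320 arrangements, those with Faye and Ada adjacent number 2 × 7! = 10080 (treat the pair as a block with 2 internal orders).
Complementary counting: 40320 − 10080 = 30240.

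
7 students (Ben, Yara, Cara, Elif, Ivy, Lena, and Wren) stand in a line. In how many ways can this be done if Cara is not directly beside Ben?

3600

Of the 7! = 5040 arrangements, those with Cara and Ben adjacent number 2 × 6! = 1440 (treat the pair as a block with 2 internal orders).
Complementary counting: 5040 − 1440 = 3600.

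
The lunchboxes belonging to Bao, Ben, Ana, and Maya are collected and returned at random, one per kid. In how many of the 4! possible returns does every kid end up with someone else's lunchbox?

Count assignments avoiding every fixed point. For any j of the 4 kids fixed to their own lunchbox, the other 4−j can be arranged in (4−j)! ways.
By inclusion–exclusion this is Σ_{j=0}^{4} (−1)^j C(4,j)·(4−j)!.
Computing: 24 − 24 + 12 − 4 + 1 = 9.

9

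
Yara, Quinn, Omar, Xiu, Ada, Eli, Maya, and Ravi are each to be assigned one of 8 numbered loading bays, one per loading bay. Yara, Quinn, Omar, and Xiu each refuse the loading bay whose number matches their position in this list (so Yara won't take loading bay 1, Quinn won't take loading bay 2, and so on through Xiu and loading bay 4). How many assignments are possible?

24024

Let Aᵢ (for 1 ≤ i ≤ 4) be the placements that put person i in their forbidden loading bay. Any j of these fix j positions, leaving (8−j)! ways to fill the rest, and there are C(4,j) ways to pick which j.
By inclusion–exclusion, the number of valid placements is Σ_{j=0}^{4} (−1)^j C(4,j)·(8−j)!.
Computing: 40320 − 20160 + 4320 − 480 + 24 = 24024.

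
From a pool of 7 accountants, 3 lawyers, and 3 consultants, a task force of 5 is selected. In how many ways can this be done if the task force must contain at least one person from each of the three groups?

798

Total 5-person selections from all 13: C(13,5) = 1287.
Selections missing a whole group: no accountants → C(6,5) = 6; no lawyers → C(10,5) = 252; no consultants → C(10,5) = 252.
Add back selections omitting two groups (i.e. drawn from a single group): C(7,5) + C(3,5) + C(3,5) = 21.
By inclusion–exclusion: 1287 − 510 + 21 = 798.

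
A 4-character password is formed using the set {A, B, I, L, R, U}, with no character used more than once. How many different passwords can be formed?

360

Choose and order 4 of the 6 symbols: the first character has 6 options, the next 5, then 4, 3.
That product is 6 × 5 × 4 × 3 = 360.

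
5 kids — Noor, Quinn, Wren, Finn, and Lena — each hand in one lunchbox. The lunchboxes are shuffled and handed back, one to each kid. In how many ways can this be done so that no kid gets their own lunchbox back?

44

Count assignments avoiding every fixed point. For any j of the 5 kids fixed to their own lunchbox, the other 5−j can be arranged in (5−j)! ways.
By inclusion–exclusion this is Σ_{j=0}^{5} (−1)^j C(5,j)·(5−j)!.
Computing: 120 − 120 + 60 − 20 + 5 − 1 = 44.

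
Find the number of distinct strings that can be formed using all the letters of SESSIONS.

1680

The 8 letters of SESSIONS have repeats: S appearing 4 times.
So there are 8! / (4!) = 1680 distinguishable arrangements.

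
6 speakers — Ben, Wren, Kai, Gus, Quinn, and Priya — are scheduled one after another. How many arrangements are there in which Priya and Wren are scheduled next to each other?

Glue Priya and Wren into one block (2 internal orders), leaving 5 units to arrange in a row.
That gives 2 × 5! = 2 × 120 = 240.

240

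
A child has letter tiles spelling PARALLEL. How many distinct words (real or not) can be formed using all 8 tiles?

3360

The 8 letters of PARALLEL have repeats: A appearing twice and L appearing 3 times.
So there are 8! / (3!·2!) = 3360 distinguishable arrangements.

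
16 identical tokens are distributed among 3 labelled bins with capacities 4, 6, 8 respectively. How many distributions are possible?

6

By stars and bars, unrestricted non-negative solutions to x_1+…+x_3 = 16 number C(16+2,2) = 153.
Subtract solutions that violate a single cap (substitute x_i' = x_i − (cap_i+1)): x_1 ≥ 5 gives C(13,2) = 78; x_2 ≥ 7 gives C(11,2) = 55; x_3 ≥ 9 gives C(9,2) = 36. Together 169.
Add back pairs where two caps are both exceeded: 15 + 6 + 1 = 22.
By inclusion–exclusion the count is 153 − 169 + 22 = 6.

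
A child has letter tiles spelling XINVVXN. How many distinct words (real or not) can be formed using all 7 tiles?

630

XINVVXN has 7 letters with N appearing twice, V appearing twice, and X appearing twice.
So there are 7! / (2!·2!·2!) = 630 distinguishable arrangements.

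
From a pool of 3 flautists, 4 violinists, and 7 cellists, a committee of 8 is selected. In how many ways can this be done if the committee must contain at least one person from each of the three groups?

With no constraint there are C(14,8) = 3003 possible selections.
Selections missing a whole group: no flautists → C(11,8) = 165; no violinists → C(10,8) = 45; no cellists → C(7,8) = 0.
Add back selections omitting two groups (i.e. drawn from a single group): C(3,8) + C(4,8) + C(7,8) = 0.
By inclusion–exclusion: 3003 − 210 + 0 = 2793.

2793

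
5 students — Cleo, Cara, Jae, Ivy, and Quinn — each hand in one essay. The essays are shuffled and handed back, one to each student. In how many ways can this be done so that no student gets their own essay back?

44

Let Aᵢ be the assignments in which student i gets their own essay. We want the size of the complement of A₁∪…∪A_5.
By inclusion–exclusion this is Σ_{j=0}^{5} (−1)^j C(5,j)·(5−j)!.
Computing: 120 − 120 + 60 − 20 + 5 − 1 = 44.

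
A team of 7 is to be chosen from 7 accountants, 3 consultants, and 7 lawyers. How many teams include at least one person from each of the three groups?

With no constraint there are C(17,7) = 19448 possible selections.
Subtract selections that omit an entire group: no accountants → C(10,7) = 120; no consultants → C(14,7) = 3432; no lawyers → C(10,7) = 120.
Add back selections omitting two groups (i.e. drawn from a single group): C(7,7) + C(3,7) + C(7,7) = 2.
By inclusion–exclusion: 19448 − 3672 + 2 = 15778.

15778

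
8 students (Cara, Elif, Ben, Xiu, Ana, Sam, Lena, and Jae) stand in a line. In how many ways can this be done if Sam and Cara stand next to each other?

Place the 6 others and the Sam-Cara pair as 7 objects in a line; the pair has 2 internal arrangements.
So the count is 2·(7)! = 10080.

10080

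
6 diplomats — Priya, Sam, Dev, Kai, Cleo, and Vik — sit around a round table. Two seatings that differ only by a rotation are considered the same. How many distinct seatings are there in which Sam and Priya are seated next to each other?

48

Glue Sam and Priya into a block (2 internal orders). Seating 5 units around a circle gives (4)! arrangements.
So 2 × (4)! = 2 × 24 = 48.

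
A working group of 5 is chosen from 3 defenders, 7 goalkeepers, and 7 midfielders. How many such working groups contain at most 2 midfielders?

4242

Split by how many midfielders are chosen (0 through 2).
Sum: C(7,0)·C(10,5) + C(7,1)·C(10,4) + C(7,2)·C(10,3) = 252 + 1470 + 2520 = 4242.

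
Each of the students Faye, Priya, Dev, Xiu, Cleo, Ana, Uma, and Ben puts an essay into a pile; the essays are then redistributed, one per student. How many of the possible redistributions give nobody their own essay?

Let Aᵢ be the assignments in which student i gets their own essay. We want the size of the complement of A₁∪…∪A_8.
By inclusion–exclusion this is Σ_{j=0}^{8} (−1)^j C(8,j)·(8−j)!.
Computing: 40320 − 40320 + 20160 − 6720 + 1680 − 336 + 56 − 8 + 1 = 14833.

14833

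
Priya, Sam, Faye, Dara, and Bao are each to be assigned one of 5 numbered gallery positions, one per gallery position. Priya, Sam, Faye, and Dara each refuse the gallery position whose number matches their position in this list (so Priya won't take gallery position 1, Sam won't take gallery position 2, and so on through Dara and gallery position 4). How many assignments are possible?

53

Let Aᵢ (for 1 ≤ i ≤ 4) be the placements that put person i in their forbidden gallery position. Any j of these fix j positions, leaving (5−j)! ways to fill the rest, and there are C(4,j) ways to pick which j.
By inclusion–exclusion, the number of valid placements is Σ_{j=0}^{4} (−1)^j C(4,j)·(5−j)!.
Computing: 120 − 96 + 36 − 8 + 1 = 53.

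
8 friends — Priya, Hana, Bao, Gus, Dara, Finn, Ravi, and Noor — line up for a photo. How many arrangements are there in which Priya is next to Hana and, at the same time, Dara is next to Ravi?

Treat {Priya,Hana} as one block (2 orders) and {Dara,Ravi} as another (2 orders).
That leaves 6 units to arrange: 2 × 2 × 6! = 4 × 720 = 2880.

2880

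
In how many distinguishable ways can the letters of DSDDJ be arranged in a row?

DSDDJ has 5 letters with D appearing 3 times.
Dividing 5! = 120 by 3! = 6 for the repeated letters gives 20.

20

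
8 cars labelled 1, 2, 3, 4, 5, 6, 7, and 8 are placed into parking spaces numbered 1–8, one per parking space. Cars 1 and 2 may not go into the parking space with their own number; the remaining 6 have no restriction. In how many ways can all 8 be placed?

30960

Let Aᵢ (for i ∈ {1, 2}) be the placements that put car i in its forbidden parking space. Any j of these fix j positions, leaving (8−j)! ways to fill the rest, and there are C(2,j) ways to pick which j.
By inclusion–exclusion, the number of valid placements is Σ_{j=0}^{2} (−1)^j C(2,j)·(8−j)!.
Computing: 40320 − 10080 + 720 = 30960.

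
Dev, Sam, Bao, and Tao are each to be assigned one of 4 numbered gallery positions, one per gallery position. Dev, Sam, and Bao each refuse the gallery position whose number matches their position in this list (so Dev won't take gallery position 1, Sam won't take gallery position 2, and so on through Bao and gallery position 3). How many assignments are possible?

Let Aᵢ (for i ∈ {1, 2, 3}) be the placements that put person i in their forbidden gallery position. Any j of these fix j positions, leaving (4−j)! ways to fill the rest, and there are C(3,j) ways to pick which j.
By inclusion–exclusion, the number of valid placements is Σ_{j=0}^{3} (−1)^j C(3,j)·(4−j)!.
Computing: 24 − 18 + 6 − 1 = 11.

11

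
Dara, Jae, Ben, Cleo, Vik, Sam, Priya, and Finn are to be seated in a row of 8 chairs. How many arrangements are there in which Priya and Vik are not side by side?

30240

Of the 8! = 40320 arrangements, those with Priya and Vik adjacent number 2 × 7! = 10080 (treat the pair as a block with 2 internal orders).
So 40320 − 10080 = 30240 arrangements keep them apart.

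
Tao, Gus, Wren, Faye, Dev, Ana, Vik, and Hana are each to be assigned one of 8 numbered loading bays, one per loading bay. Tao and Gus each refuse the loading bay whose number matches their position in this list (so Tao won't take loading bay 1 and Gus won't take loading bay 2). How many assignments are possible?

Let Aᵢ (for i ∈ {1, 2}) be the placements that put person i in their forbidden loading bay. Any j of these fix j positions, leaving (8−j)! ways to fill the rest, and there are C(2,j) ways to pick which j.
By inclusion–exclusion, the number of valid placements is Σ_{j=0}^{2} (−1)^j C(2,j)·(8−j)!.
Computing: 40320 − 10080 + 720 = 30960.

30960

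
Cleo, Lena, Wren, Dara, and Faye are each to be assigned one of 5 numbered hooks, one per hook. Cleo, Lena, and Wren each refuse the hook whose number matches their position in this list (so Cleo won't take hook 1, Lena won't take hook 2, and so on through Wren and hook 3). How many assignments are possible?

64

Let Aᵢ (for i ∈ {1, 2, 3}) be the placements that put person i in their forbidden hook. Any j of these fix j positions, leaving (5−j)! ways to fill the rest, and there are C(3,j) ways to pick which j.
By inclusion–exclusion, the number of valid placements is Σ_{j=0}^{3} (−1)^j C(3,j)·(5−j)!.
Computing: 120 − 72 + 18 − 2 = 64.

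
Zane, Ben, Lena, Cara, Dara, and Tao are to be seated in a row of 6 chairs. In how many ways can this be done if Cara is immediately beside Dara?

240

Place the 4 others and the Cara-Dara pair as 5 objects in a line; the pair has 2 internal arrangements.
So the count is 2·(5)! = 240.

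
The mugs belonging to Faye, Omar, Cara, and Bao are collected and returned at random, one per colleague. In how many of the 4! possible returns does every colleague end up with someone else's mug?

9

This is the derangement count D_4: permutations of 4 items with no fixed point.
By inclusion–exclusion this is Σ_{j=0}^{4} (−1)^j C(4,j)·(4−j)!.
Computing: 24 − 24 + 12 − 4 + 1 = 9.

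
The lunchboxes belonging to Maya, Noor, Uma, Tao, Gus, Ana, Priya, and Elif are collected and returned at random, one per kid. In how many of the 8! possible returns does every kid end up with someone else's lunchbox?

Count assignments avoiding every fixed point. For any j of the 8 kids fixed to their own lunchbox, the other 8−j can be arranged in (8−j)! ways.
By inclusion–exclusion this is Σ_{j=0}^{8} (−1)^j C(8,j)·(8−j)!.
Computing: 40320 − 40320 + 20160 − 6720 + 1680 − 336 + 56 − 8 + 1 = 14833.

14833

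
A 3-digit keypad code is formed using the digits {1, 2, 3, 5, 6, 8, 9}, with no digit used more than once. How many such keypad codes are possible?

Choose and order 3 of the 7 symbols: the first digit has 7 options, the next 6, then 5.
That product is 7 × 6 × 5 = 210.

210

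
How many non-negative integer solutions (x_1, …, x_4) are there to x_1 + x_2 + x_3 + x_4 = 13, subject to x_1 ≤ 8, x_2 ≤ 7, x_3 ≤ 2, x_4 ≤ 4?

Without the upper bounds there are C(16,3) = 560 ways to split 13 among 4 variables.
Subtract solutions that violate a single cap (substitute x_i' = x_i − (cap_i+1)): x_1 ≥ 9 gives C(7,3) = 35; x_2 ≥ 8 gives C(8,3) = 56; x_3 ≥ 3 gives C(13,3) = 286; x_4 ≥ 5 gives C(11,3) = 165. Together 542.
Add back pairs where two caps are both exceeded: 0 + 4 + 0 + 10 + 1 + 56 = 71.
By inclusion–exclusion the count is 560 − 542 + 71 = 89.

89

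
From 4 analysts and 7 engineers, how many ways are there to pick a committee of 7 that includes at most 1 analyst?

Split by how many analysts are chosen (0 through 1).
Sum: C(4,0)·C(7,7) + C(4,1)·C(7,6) = 1 + 28 = 29.

29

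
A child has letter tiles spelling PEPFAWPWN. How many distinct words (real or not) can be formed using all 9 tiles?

The 9 letters of PEPFAWPWN have repeats: P appearing 3 times and W appearing twice.
The number of distinct arrangements is 9!/(3!·2!) = 362880/12 = 30240.

30240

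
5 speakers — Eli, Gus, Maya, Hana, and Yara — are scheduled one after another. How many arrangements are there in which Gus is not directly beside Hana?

72

There are 5! = 120 arrangements in all. If Gus and Hana are adjacent, merging them into one block gives 2·(4)! = 48 arrangements.
Complementary counting: 120 − 48 = 72.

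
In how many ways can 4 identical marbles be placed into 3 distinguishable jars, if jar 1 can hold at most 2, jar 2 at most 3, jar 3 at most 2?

8

By stars and bars, unrestricted non-negative solutions to x_1+…+x_3 = 4 number C(4+2,2) = 15.
Subtract solutions that violate a single cap (substitute x_i' = x_i − (cap_i+1)): x_1 ≥ 3 gives C(3,2) = 3; x_2 ≥ 4 gives C(2,2) = 1; x_3 ≥ 3 gives C(3,2) = 3. Together 7.
No two caps can be exceeded simultaneously, so the pair terms are all 0.
By inclusion–exclusion the count is 15 − 7 + 0 = 8.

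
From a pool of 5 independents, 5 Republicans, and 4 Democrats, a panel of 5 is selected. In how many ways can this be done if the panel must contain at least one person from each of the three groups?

1500

Unrestricted: C(14,5) = 2002 ways to pick any 5 of the 14.
Selections missing a whole group: no independents → C(9,5) = 126; no Republicans → C(9,5) = 126; no Democrats → C(10,5) = 252.
Add back selections omitting two groups (i.e. drawn from a single group): C(5,5) + C(5,5) + C(4,5) = 2.
By inclusion–exclusion: 2002 − 504 + 2 = 1500.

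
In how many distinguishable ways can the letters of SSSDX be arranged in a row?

The 5 letters of SSSDX have repeats: S appearing 3 times.
So there are 5! / (3!) = 20 distinguishable arrangements.

20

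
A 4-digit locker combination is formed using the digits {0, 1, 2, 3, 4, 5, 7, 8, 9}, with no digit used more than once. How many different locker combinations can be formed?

This is a permutation of 4 out of 9: P(9,4) = 9!/5!.
That product is 9 × 8 × 7 × 6 = 3024.

3024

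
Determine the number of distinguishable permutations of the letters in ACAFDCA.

The 7 letters of ACAFDCA have repeats: A appearing 3 times and C appearing twice.
Dividing 7! = 5040 by 3!·2! = 12 for the repeated letters gives 420.

420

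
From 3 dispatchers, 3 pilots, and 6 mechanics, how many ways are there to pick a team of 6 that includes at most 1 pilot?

462

Split by how many pilots are chosen (0 through 1).
Sum: C(3,0)·C(9,6) + C(3,1)·C(9,5) = 84 + 378 = 462.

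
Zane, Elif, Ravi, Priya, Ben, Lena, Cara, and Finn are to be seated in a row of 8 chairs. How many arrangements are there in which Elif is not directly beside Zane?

Of the 8! = 40320 arrangements, those with Elif and Zane adjacent number 2 × 7! = 10080 (treat the pair as a block with 2 internal orders).
Complementary counting: 40320 − 10080 = 30240.

30240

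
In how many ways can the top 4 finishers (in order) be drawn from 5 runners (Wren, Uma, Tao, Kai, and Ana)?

120

There are 5 choices for 1st place, 4 for 2nd, and so on down to 2 for position 4.
That gives 5 × 4 × 3 × 2 = 120.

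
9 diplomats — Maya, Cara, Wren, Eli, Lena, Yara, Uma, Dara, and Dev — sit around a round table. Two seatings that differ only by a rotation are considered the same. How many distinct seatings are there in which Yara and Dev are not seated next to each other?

All circular seatings of 9 people number (8)! = 40320.
Those with Yara next to Dev: fuse the pair into one unit and seat 8 units around a circle — 2·(7)! = 10080.
Subtracting, 40320 − 10080 = 30240.

30240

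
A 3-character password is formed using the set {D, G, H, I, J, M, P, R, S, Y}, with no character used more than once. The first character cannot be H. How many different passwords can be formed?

648

The first character has 10−1 = 9 choices (anything except H).
The remaining 2 characters are filled from the other 9 symbols without repetition: 9 × 8 = 72.
Total: 9 × 72 = 648.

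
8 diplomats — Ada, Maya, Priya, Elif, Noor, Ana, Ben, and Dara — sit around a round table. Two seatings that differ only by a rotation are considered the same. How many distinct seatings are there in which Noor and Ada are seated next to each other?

Glue Noor and Ada into a block (2 internal orders). Seating 7 units around a circle gives (6)! arrangements.
So 2 × (6)! = 2 × 720 = 1440.

1440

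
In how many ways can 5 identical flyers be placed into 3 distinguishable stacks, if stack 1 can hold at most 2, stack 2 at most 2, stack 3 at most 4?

Without the upper bounds there are C(7,2) = 21 ways to split 5 among 3 stacks.
Subtract solutions that violate a single cap (substitute x_i' = x_i − (cap_i+1)): x_1 ≥ 3 gives C(4,2) = 6; x_2 ≥ 3 gives C(4,2) = 6; x_3 ≥ 5 gives C(2,2) = 1. Together 13.
No two caps can be exceeded simultaneously, so the pair terms are all 0.
By inclusion–exclusion the count is 21 − 13 + 0 = 8.

8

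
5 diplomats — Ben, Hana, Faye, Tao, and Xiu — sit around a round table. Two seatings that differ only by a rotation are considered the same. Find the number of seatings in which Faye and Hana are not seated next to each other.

All circular seatings of 5 people number (4)! = 24.
Those with Faye next to Hana: fuse the pair into one unit and seat 4 units around a circle — 2·(3)! = 12.
Subtracting, 24 − 12 = 12.

12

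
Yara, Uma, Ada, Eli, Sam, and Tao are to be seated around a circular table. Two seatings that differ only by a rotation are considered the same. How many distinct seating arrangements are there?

Seat Yara anywhere (absorbing the rotational symmetry), then permute the other 5: (5)! = 120.

120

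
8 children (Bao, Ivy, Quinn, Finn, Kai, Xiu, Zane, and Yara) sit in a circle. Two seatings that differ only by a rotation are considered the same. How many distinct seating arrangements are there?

5040

Fix one person's seat to break rotational symmetry; the remaining 7 people can be arranged in (7)! = 5040 ways.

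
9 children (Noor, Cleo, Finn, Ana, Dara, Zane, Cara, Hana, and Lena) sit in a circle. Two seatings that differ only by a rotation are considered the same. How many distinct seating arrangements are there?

Fix one person's seat to break rotational symmetry; the remaining 8 people can be arranged in (8)! = 40320 ways.

40320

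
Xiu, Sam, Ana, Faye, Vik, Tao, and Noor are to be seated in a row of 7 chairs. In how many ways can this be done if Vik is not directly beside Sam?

3600

There are 7! = 5040 arrangements in all. If Vik and Sam are adjacent, merging them into one block gives 2·(6)! = 1440 arrangements.
So 5040 − 1440 = 3600 arrangements keep them apart.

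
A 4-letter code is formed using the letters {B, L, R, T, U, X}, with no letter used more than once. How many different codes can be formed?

360

This is a permutation of 4 out of 6: P(6,4) = 6!/2!.
That product is 6 × 5 × 4 × 3 = 360.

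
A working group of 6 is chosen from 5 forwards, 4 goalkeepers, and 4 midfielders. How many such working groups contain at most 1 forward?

Split by how many forwards are chosen (0 through 1).
Sum: C(5,0)·C(8,6) + C(5,1)·C(8,5) = 28 + 280 = 308.

308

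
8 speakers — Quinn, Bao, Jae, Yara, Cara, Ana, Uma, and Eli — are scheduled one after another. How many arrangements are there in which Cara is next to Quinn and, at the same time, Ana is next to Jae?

Treat {Cara,Quinn} as one block (2 orders) and {Ana,Jae} as another (2 orders).
That leaves 6 units to arrange: 2 × 2 × 6! = 4 × 720 = 2880.

2880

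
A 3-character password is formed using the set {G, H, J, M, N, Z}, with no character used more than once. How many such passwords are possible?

Choose and order 3 of the 6 symbols: the first character has 6 options, the next 5, then 4.
That product is 6 × 5 × 4 = 120.

120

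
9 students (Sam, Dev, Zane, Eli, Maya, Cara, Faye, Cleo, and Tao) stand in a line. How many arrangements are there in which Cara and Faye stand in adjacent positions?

Place the 7 others and the Cara-Faye pair as 8 objects in a line; the pair has 2 internal arrangements.
That gives 2 × 8! = 2 × 40320 = 80640.

80640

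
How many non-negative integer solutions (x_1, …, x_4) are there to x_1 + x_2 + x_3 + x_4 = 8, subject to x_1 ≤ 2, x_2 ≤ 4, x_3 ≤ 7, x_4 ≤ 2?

By stars and bars, unrestricted non-negative solutions to x_1+…+x_4 = 8 number C(8+3,3) = 165.
Subtract solutions that violate a single cap (substitute x_i' = x_i − (cap_i+1)): x_1 ≥ 3 gives C(8,3) = 56; x_2 ≥ 5 gives C(6,3) = 20; x_3 ≥ 8 gives C(3,3) = 1; x_4 ≥ 3 gives C(8,3) = 56. Together 133.
Add back pairs where two caps are both exceeded: 1 + 0 + 10 + 0 + 1 + 0 = 12.
By inclusion–exclusion the count is 165 − 133 + 12 = 44.

44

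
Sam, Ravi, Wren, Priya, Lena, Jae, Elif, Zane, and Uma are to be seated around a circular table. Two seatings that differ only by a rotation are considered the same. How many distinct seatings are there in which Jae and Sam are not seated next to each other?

30240

All circular seatings of 9 people number (8)! = 40320.
Seatings with Jae beside Sam: treat them as a block with 2 internal orders, giving 2 × (7)! = 10080.
Subtracting, 40320 − 10080 = 30240.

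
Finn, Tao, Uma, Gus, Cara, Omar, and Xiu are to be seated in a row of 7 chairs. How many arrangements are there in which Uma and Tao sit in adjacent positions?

Glue Uma and Tao into one block (2 internal orders), leaving 6 units to arrange in a row.
So the count is 2·(6)! = 1440.

1440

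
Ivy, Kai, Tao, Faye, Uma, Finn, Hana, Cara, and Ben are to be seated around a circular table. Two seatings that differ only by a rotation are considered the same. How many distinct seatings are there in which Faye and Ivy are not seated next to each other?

30240

All circular seatings of 9 people number (8)! = 40320.
Those with Faye next to Ivy: fuse the pair into one unit and seat 8 units around a circle — 2·(7)! = 10080.
Subtracting, 40320 − 10080 = 30240.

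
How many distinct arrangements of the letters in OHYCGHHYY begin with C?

Fix C in the first position and arrange the remaining 8 letters.
Those 8 letters have H appearing 3 times and Y appearing 3 times, giving (8)!/(3!·3!) = 1120.

1120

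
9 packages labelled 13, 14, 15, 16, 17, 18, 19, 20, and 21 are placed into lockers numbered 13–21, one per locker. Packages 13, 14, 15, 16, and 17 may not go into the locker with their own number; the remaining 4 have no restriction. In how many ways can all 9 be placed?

Let Aᵢ (for 13 ≤ i ≤ 17) be the placements that put package i in its forbidden locker. Any j of these fix j positions, leaving (9−j)! ways to fill the rest, and there are C(5,j) ways to pick which j.
By inclusion–exclusion, the number of valid placements is Σ_{j=0}^{5} (−1)^j C(5,j)·(9−j)!.
Computing: 362880 − 201600 + 50400 − 7200 + 600 − 24 = 205056.

205056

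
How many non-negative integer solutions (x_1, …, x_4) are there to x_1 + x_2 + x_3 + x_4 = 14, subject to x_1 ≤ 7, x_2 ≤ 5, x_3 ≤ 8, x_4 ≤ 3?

139

Without the upper bounds there are C(17,3) = 680 ways to split 14 among 4 variables.
Subtract solutions that violate a single cap (substitute x_i' = x_i − (cap_i+1)): x_1 ≥ 8 gives C(9,3) = 84; x_2 ≥ 6 gives C(11,3) = 165; x_3 ≥ 9 gives C(8,3) = 56; x_4 ≥ 4 gives C(13,3) = 286. Together 591.
Add back pairs where two caps are both exceeded: 1 + 0 + 10 + 0 + 35 + 4 = 50.
By inclusion–exclusion the count is 680 − 591 + 50 = 139.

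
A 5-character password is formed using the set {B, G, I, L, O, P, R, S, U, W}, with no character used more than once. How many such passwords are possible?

Choose and order 5 of the 10 symbols: the first character has 10 options, the next 9, and so on down to 6.
10 × 9 × 8 × 7 × 6 = 30240.

30240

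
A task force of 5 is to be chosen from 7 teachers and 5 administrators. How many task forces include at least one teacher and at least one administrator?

770

Unrestricted: C(12,5) = 792 ways to pick any 5 of the 12.
Selections missing a whole group: no teachers → C(5,5) = 1; no administrators → C(7,5) = 21.
Both groups omitted at once is impossible, so 792 − 22 = 770.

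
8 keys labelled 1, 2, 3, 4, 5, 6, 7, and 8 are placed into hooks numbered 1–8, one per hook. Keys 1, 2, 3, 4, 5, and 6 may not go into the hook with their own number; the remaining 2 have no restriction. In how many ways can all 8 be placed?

Let Aᵢ (for 1 ≤ i ≤ 6) be the placements that put key i in its forbidden hook. Any j of these fix j positions, leaving (8−j)! ways to fill the rest, and there are C(6,j) ways to pick which j.
By inclusion–exclusion, the number of valid placements is Σ_{j=0}^{6} (−1)^j C(6,j)·(8−j)!.
Computing: 40320 − 30240 + 10800 − 2400 + 360 − 36 + 2 = 18806.

18806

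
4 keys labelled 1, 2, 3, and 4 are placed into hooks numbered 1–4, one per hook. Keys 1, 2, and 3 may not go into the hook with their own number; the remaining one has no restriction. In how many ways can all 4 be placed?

11

Let Aᵢ (for i ∈ {1, 2, 3}) be the placements that put key i in its forbidden hook. Any j of these fix j positions, leaving (4−j)! ways to fill the rest, and there are C(3,j) ways to pick which j.
By inclusion–exclusion, the number of valid placements is Σ_{j=0}^{3} (−1)^j C(3,j)·(4−j)!.
Computing: 24 − 18 + 6 − 1 = 11.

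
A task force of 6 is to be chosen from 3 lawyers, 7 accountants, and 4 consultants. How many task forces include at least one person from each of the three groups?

Total 6-person selections from all 14: C(14,6) = 3003.
Subtract selections that omit an entire group: no lawyers → C(11,6) = 462; no accountants → C(7,6) = 7; no consultants → C(10,6) = 210.
Add back selections omitting two groups (i.e. drawn from a single group): C(3,6) + C(7,6) + C(4,6) = 7.
By inclusion–exclusion: 3003 − 679 + 7 = 2331.

2331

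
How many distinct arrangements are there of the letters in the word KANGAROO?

10080

The 8 letters of KANGAROO have repeats: A appearing twice and O appearing twice.
The number of distinct arrangements is 8!/(2!·2!) = 40320/4 = 10080.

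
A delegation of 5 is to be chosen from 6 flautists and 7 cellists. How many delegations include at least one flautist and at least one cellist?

1260

Unrestricted: C(13,5) = 1287 ways to pick any 5 of the 13.
Selections missing a whole group: no flautists → C(7,5) = 21; no cellists → C(6,5) = 6.
Both groups omitted at once is impossible, so 1287 − 27 = 1260.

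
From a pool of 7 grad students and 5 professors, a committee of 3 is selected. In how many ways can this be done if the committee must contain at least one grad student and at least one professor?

With no constraint there are C(12,3) = 220 possible selections.
Subtract selections that omit an entire group: no grad students → C(5,3) = 10; no professors → C(7,3) = 35.
Both groups omitted at once is impossible, so 220 − 45 = 175.

175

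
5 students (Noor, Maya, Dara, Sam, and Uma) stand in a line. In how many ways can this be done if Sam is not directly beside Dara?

Of the 5! = 120 arrangements, those with Sam and Dara adjacent number 2 × 4! = 48 (treat the pair as a block with 2 internal orders).
So 120 − 48 = 72 arrangements keep them apart.

72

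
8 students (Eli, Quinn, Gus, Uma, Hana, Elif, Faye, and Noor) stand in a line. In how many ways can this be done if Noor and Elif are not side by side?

There are 8! = 40320 arrangements in all. If Noor and Elif are adjacent, merging them into one block gives 2·(7)! = 10080 arrangements.
So 40320 − 10080 = 30240 arrangements keep them apart.

30240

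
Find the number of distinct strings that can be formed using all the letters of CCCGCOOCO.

CCCGCOOCO has 9 letters with C appearing 5 times and O appearing 3 times.
The number of distinct arrangements is 9!/(5!·3!) = 362880/720 = 504.

504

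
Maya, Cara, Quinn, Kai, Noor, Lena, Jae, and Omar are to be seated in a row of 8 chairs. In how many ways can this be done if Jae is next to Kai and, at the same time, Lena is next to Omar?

2880

Treat {Jae,Kai} as one block (2 orders) and {Lena,Omar} as another (2 orders).
That leaves 6 units to arrange: 2 × 2 × 6! = 4 × 720 = 2880.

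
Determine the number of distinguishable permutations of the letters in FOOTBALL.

10080

The 8 letters of FOOTBALL have repeats: L appearing twice and O appearing twice.
So there are 8! / (2!·2!) = 10080 distinguishable arrangements.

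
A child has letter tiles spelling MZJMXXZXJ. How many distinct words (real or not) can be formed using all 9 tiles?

The 9 letters of MZJMXXZXJ have repeats: J appearing twice, M appearing twice, X appearing 3 times, and Z appearing twice.
So there are 9! / (3!·2!·2!·2!) = 7560 distinguishable arrangements.

7560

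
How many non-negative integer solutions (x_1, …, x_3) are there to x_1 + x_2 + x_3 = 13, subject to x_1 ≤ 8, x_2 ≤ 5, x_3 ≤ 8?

39

By stars and bars, unrestricted non-negative solutions to x_1+…+x_3 = 13 number C(13+2,2) = 105.
Subtract solutions that violate a single cap (substitute x_i' = x_i − (cap_i+1)): x_1 ≥ 9 gives C(6,2) = 15; x_2 ≥ 6 gives C(9,2) = 36; x_3 ≥ 9 gives C(6,2) = 15. Together 66.
No two caps can be exceeded simultaneously, so the pair terms are all 0.
By inclusion–exclusion the count is 105 − 66 + 0 = 39.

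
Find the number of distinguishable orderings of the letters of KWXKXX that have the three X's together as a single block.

12

Treat the 3 copies of X as a single block. The multiset to arrange is then {XXX, K, K, W}, 4 items in all.
That gives (4)!/(2!) = 12 arrangements.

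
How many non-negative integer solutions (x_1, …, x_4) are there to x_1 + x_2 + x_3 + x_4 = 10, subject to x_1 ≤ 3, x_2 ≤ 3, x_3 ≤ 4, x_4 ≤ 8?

76

Ignoring the caps, the number of non-negative solutions to x_1+…+x_4 = 10 is C(13,3) = 286.
Subtract solutions that violate a single cap (substitute x_i' = x_i − (cap_i+1)): x_1 ≥ 4 gives C(9,3) = 84; x_2 ≥ 4 gives C(9,3) = 84; x_3 ≥ 5 gives C(8,3) = 56; x_4 ≥ 9 gives C(4,3) = 4. Together 228.
Add back pairs where two caps are both exceeded: 10 + 4 + 0 + 4 + 0 + 0 = 18.
By inclusion–exclusion the count is 286 − 228 + 18 = 76.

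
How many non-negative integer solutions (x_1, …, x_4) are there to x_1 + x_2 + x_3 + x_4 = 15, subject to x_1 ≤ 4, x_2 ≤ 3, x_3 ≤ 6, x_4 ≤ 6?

Ignoring the caps, the number of non-negative solutions to x_1+…+x_4 = 15 is C(18,3) = 816.
Subtract solutions that violate a single cap (substitute x_i' = x_i − (cap_i+1)): x_1 ≥ 5 gives C(13,3) = 286; x_2 ≥ 4 gives C(14,3) = 364; x_3 ≥ 7 gives C(11,3) = 165; x_4 ≥ 7 gives C(11,3) = 165. Together 980.
Add back pairs where two caps are both exceeded: 84 + 20 + 20 + 35 + 35 + 4 = 198.
By inclusion–exclusion the count is 816 − 980 + 198 = 34.

34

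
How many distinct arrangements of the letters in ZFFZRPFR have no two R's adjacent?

1260

Total arrangements of ZFFZRPFR: 8!/(3!·2!·2!) = 1680.
If the two R's are adjacent, glue them into one block, leaving 7 items to arrange: (7)!/(3!·2!) = 420 ways.
Subtracting, 1680 − 420 = 1260 arrangements keep the R's apart.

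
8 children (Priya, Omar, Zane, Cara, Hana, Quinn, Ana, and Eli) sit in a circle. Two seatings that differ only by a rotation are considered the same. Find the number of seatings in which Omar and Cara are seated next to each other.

1440

Glue Omar and Cara into a block (2 internal orders). Seating 7 units around a circle gives (6)! arrangements.
So 2 × (6)! = 2 × 720 = 1440.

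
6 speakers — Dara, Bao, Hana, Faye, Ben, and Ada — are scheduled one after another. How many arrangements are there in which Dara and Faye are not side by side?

480

Of the 6! = 720 arrangements, those with Dara and Faye adjacent number 2 × 5! = 240 (treat the pair as a block with 2 internal orders).
So 720 − 240 = 480 arrangements keep them apart.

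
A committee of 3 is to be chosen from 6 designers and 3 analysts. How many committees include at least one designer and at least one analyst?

With no constraint there are C(9,3) = 84 possible selections.
Selections missing a whole group: no designers → C(3,3) = 1; no analysts → C(6,3) = 20.
Both groups omitted at once is impossible, so 84 − 21 = 63.

63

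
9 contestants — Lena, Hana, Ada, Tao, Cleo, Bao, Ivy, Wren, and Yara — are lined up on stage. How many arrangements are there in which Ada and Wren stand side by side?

Treat {Ada, Wren} as a single unit. There are 8 units to order, and the pair itself can be ordered 2 ways.
So the count is 2·(8)! = 80640.

80640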